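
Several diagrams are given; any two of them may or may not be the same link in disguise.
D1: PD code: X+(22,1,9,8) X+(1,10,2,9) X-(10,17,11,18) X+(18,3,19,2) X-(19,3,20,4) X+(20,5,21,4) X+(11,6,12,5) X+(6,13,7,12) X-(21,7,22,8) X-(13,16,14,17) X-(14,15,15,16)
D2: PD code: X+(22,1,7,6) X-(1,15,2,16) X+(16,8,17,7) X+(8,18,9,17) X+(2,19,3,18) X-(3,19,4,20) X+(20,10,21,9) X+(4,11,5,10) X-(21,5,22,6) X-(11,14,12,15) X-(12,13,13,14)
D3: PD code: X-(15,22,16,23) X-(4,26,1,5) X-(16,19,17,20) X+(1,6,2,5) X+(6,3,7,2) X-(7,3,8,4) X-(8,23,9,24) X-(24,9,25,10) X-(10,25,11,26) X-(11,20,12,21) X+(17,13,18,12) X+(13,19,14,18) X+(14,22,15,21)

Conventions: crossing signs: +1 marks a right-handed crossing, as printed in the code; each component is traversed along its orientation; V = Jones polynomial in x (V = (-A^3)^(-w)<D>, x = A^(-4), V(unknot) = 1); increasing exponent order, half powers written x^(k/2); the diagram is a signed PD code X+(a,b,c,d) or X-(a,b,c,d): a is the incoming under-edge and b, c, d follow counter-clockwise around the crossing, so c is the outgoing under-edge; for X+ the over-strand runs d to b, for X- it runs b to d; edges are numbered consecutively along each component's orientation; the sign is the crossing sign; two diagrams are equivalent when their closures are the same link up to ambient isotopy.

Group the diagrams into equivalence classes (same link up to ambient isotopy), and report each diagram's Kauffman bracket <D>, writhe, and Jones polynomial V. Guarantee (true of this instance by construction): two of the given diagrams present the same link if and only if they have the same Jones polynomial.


classes: {D1} | {D2} | {D3}
V(D1) = -x^(1/2) + x^(3/2) - x^(5/2) - x^(9/2)  [11 crossings, <D> = A^-15 + A^-7 - A^-3 + A, w = +1]
D2 (bracket -A^-15 + A^-7 + A^-3 + A; 11 crossings at w = +1): V = -x^(1/2) - x^(3/2) - x^(5/2) + x^(9/2)
V(D3) = x^(-9/2) - x^(-5/2) - x^(-3/2) - x^(-1/2)  (w -3, c 13, <D> = A^-7 + A^-3 + A - A^9)
insight: 3 values of V(x) split the 3 diagrams


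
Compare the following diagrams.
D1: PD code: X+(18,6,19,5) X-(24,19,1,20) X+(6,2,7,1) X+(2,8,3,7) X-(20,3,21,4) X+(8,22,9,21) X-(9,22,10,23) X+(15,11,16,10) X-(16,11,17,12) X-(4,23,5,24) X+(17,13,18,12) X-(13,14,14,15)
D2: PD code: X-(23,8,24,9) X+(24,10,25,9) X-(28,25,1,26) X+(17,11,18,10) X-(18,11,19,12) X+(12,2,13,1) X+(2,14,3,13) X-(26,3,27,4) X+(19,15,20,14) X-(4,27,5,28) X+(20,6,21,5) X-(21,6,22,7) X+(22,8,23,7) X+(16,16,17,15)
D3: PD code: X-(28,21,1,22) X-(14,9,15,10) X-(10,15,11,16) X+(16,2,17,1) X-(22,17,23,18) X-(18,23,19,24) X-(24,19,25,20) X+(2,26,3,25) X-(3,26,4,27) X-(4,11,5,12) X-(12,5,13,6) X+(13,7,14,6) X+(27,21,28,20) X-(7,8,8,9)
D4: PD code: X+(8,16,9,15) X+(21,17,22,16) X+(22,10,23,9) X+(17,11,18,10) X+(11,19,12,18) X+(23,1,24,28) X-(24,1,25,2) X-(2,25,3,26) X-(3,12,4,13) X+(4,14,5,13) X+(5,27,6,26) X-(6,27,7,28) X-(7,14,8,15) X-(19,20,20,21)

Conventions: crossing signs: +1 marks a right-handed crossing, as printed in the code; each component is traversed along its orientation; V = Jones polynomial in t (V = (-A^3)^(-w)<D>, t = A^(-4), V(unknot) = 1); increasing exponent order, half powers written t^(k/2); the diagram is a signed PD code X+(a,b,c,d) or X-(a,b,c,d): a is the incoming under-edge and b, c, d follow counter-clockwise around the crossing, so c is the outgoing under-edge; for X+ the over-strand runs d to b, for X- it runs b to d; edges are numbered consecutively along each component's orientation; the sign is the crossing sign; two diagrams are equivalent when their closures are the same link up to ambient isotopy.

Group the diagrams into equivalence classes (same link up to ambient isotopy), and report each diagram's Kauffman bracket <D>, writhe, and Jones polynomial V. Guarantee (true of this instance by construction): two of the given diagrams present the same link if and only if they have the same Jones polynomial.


classes: {D1, D2} | {D3} | {D4}
V(D1) = -t^-3 + 2t^-2 - 2t^-1 + 3 - 2t + 2t^2 - t^3  [12 crossings, <D> = -A^-12 + 2A^-8 - 2A^-4 + 3 - 2A^4 + 2A^8 - A^12, w = 0]
V(D2) = -t^-3 + 2t^-2 - 2t^-1 + 3 - 2t + 2t^2 - t^3  [14 crossings, <D> = -A^-6 + 2A^-2 - 2A^2 + 3A^6 - 2A^10 + 2A^14 - A^18, w = +2]
V(D3) = t^-8 - 2t^-7 + t^-6 - 2t^-5 + 2t^-4 + t^-2  [14 crossings, <D> = A^-10 + 2A^-2 - 2A^2 + A^6 - 2A^10 + A^14, w = -6]
V(D4) = t + t^3 - t^4  (w +2, c 14, <D> = -A^-10 + A^-6 + A^2)
note: V(t) takes 3 values over 4 diagrams, fixing the grouping


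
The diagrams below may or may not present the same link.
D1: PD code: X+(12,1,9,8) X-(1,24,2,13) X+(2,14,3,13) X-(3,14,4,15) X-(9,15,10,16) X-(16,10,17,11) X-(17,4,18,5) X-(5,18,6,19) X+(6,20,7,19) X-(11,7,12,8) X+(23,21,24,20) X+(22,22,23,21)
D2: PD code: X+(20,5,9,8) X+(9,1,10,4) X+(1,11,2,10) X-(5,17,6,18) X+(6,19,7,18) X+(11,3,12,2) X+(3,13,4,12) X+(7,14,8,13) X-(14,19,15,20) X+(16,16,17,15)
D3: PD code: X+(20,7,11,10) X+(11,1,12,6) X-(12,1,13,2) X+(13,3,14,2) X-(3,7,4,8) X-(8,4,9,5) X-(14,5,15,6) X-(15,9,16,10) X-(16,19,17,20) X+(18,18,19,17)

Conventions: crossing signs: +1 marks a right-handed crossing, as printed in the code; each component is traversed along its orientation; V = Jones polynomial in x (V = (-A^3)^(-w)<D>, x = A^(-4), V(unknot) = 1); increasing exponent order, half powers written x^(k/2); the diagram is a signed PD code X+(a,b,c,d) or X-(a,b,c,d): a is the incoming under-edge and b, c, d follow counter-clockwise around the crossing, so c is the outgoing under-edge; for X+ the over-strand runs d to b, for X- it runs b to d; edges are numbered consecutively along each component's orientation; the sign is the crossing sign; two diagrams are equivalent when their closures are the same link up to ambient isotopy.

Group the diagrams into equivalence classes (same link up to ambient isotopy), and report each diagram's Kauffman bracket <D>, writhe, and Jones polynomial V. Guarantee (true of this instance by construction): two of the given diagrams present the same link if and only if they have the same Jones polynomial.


equivalence classes: {D1} | {D2} | {D3}
D1 (bracket A^-2 + 2A^6 + A^14; 12 crossings at w = -2): V = x^-5 + 2x^-3 + x^-1
D2 (bracket A^-14 - A^-10 + 2A^-6 - A^-2 + 2A^2 + A^10; 10 crossings at w = +6): V = x^2 + 2x^4 - x^5 + 2x^6 - x^7 + x^8
V(D3) = x^-3 + x^-2 + x^-1 + 1  [10 crossings, <D> = A^-6 + A^-2 + A^2 + A^6, w = -2]
key observation: comparing 3 Jones polynomials yields 3 groups


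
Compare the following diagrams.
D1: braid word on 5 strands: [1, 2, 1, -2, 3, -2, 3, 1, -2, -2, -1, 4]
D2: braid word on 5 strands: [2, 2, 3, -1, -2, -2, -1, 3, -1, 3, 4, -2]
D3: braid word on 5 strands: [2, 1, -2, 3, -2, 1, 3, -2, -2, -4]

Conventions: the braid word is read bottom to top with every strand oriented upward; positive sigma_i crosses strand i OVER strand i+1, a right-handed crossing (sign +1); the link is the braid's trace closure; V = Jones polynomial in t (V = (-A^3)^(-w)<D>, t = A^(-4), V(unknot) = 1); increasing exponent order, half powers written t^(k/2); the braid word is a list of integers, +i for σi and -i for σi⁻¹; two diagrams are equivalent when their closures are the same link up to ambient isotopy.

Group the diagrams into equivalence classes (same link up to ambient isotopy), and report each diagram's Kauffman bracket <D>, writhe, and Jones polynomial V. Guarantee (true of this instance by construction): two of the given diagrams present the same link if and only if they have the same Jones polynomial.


grouping into links: {D1, D3} | {D2}
V(D1) = -t^-3 + 3t^-2 - 3t^-1 + 4 - 4t + 3t^2 - 2t^3 + t^4  (w +2, c 12, <D> = A^-10 - 2A^-6 + 3A^-2 - 4A^2 + 4A^6 - 3A^10 + 3A^14 - A^18)
V(D2) = -t^-5 + t^-4 - t^-3 + 2t^-2 - t^-1 + 2 - t  (w 0, c 12, <D> = -A^-4 + 2 - A^4 + 2A^8 - A^12 + A^16 - A^20)
V(D3) = -t^-3 + 3t^-2 - 3t^-1 + 4 - 4t + 3t^2 - 2t^3 + t^4  [10 crossings, <D> = A^-16 - 2A^-12 + 3A^-8 - 4A^-4 + 4 - 3A^4 + 3A^8 - A^12, w = 0]
why: 2 classes among 3 diagrams; unequal V(t) rules out equality


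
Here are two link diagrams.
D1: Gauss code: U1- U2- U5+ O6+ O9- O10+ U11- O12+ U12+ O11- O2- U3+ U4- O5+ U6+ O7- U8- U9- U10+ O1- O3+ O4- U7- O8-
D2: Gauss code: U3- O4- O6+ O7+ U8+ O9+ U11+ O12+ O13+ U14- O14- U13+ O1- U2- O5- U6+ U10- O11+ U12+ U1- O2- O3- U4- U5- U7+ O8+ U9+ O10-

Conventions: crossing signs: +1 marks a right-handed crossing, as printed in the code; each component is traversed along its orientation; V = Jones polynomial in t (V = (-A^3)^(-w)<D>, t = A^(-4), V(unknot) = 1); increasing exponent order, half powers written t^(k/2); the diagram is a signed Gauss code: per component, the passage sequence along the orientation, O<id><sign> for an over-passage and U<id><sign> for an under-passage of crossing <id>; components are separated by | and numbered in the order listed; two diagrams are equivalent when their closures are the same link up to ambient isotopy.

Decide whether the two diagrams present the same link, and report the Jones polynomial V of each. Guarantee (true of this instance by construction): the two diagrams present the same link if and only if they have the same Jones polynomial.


equivalent: no
D1 (bracket A^-2 + A^6 - A^10; 12 crossings at w = -2): V = -t^-4 + t^-3 + t^-1
V(D2) = -t^-3 + 2t^-2 - 2t^-1 + 3 - 2t + 2t^2 - t^3  [14 crossings, <D> = -A^-12 + 2A^-8 - 2A^-4 + 3 - 2A^4 + 2A^8 - A^12, w = 0]
observation: 2 values of V(t) split the 2 diagrams


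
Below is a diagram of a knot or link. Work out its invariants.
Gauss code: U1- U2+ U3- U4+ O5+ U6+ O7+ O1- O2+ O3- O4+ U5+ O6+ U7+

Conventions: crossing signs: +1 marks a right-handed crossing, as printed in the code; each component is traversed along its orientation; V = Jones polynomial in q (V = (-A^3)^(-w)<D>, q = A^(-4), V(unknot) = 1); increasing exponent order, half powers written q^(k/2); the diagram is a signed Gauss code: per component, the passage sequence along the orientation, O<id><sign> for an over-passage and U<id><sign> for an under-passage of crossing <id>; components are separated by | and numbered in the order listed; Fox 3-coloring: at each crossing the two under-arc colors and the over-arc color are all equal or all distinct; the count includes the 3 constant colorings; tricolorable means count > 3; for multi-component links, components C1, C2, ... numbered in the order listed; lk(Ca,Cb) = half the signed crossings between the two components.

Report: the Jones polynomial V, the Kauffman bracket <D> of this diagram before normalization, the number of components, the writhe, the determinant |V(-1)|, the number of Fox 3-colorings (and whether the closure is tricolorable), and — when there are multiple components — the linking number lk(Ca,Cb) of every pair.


V = q + q^3 - q^4
<D> = A^-7 - A^-3 - A^5 (w = +3)
1 component over 7 crossings, w = +3
9 Fox colorings among 3^7, |V(-1)| = 3: tricolorable
why: |V(-1)| = 3: so tricolorable, since 3 divides 3


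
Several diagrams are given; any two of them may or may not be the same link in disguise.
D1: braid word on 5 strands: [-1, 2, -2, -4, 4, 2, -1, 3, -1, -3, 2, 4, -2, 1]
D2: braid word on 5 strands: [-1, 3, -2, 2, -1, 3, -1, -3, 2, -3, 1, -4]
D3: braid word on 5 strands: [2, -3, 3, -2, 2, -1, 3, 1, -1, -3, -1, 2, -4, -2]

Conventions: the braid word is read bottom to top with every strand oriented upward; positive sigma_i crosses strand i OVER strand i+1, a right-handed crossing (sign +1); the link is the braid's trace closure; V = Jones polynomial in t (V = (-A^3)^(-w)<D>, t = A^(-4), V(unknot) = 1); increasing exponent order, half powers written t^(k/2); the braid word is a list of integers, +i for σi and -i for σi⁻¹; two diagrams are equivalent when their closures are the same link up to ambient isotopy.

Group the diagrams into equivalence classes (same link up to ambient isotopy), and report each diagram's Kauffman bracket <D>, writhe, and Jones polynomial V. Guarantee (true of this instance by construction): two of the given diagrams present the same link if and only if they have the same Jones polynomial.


classes: {D1, D2, D3}
V(D1) = t^-3 + t^-2 + t^-1 + 1  [14 crossings, <D> = 1 + A^4 + A^8 + A^12, w = 0]
V(D2) = t^-3 + t^-2 + t^-1 + 1  (w -2, c 12, <D> = A^-6 + A^-2 + A^2 + A^6)
V(D3) = t^-3 + t^-2 + t^-1 + 1  [14 crossings, <D> = A^-6 + A^-2 + A^2 + A^6, w = -2]
note: all 3 diagrams share one V(t), hence one class


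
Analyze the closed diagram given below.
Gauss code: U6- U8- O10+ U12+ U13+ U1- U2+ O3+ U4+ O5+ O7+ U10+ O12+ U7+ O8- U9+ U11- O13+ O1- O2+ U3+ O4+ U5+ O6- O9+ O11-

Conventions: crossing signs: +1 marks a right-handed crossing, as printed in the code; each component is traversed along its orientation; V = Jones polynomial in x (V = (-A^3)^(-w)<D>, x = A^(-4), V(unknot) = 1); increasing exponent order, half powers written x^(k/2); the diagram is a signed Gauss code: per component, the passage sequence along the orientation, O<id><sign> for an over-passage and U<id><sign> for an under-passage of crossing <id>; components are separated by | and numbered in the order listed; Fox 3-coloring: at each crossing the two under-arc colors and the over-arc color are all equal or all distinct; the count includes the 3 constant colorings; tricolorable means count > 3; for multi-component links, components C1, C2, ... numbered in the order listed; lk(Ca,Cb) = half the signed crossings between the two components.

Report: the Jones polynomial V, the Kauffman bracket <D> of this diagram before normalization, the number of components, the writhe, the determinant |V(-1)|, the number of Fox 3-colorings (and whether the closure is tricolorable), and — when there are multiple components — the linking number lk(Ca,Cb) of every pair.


V(x) = x^2 - x^3 + 3x^4 - 3x^5 + 3x^6 - 3x^7 + 2x^8 - x^9
bracket: A^-21 - 2A^-17 + 3A^-13 - 3A^-9 + 3A^-5 - 3A^-1 + A^3 - A^7, w = +5
1 component, writhe +5, over 13 crossings
det 17, colorings 3 of 3^13 — not tricolorable
observation: V spans 7 powers of x: at least 7 crossings in any diagram


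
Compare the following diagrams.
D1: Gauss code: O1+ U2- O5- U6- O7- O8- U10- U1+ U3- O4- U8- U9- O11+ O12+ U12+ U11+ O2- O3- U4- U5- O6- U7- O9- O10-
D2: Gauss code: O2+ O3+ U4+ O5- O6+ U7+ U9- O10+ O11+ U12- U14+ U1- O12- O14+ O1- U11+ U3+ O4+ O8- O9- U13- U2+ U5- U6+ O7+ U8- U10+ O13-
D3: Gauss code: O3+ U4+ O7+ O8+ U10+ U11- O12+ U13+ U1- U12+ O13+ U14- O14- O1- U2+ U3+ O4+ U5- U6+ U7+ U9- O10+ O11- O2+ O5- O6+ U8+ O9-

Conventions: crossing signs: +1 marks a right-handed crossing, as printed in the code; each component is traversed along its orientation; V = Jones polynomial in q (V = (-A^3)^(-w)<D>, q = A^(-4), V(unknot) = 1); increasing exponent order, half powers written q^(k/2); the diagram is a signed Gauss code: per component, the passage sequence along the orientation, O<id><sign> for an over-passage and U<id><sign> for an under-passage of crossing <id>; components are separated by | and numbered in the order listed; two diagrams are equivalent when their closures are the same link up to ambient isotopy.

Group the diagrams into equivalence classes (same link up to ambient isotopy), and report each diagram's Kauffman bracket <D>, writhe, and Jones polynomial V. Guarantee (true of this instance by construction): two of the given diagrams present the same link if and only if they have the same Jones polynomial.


grouping into links: {D1} | {D2} | {D3}
V(D1) = -q^-8 + q^-5 + q^-3  (w -6, c 12, <D> = A^-6 + A^2 - A^14)
V(D2) = q + q^3 - q^4  [14 crossings, <D> = -A^-10 + A^-6 + A^2, w = +2]
V(D3) = q - q^2 + 2q^3 - q^4 + q^5 - q^6  (w +4, c 14, <D> = -A^-12 + A^-8 - A^-4 + 2 - A^4 + A^8)
key observation: V(q) takes 3 values over 3 diagrams, fixing the grouping


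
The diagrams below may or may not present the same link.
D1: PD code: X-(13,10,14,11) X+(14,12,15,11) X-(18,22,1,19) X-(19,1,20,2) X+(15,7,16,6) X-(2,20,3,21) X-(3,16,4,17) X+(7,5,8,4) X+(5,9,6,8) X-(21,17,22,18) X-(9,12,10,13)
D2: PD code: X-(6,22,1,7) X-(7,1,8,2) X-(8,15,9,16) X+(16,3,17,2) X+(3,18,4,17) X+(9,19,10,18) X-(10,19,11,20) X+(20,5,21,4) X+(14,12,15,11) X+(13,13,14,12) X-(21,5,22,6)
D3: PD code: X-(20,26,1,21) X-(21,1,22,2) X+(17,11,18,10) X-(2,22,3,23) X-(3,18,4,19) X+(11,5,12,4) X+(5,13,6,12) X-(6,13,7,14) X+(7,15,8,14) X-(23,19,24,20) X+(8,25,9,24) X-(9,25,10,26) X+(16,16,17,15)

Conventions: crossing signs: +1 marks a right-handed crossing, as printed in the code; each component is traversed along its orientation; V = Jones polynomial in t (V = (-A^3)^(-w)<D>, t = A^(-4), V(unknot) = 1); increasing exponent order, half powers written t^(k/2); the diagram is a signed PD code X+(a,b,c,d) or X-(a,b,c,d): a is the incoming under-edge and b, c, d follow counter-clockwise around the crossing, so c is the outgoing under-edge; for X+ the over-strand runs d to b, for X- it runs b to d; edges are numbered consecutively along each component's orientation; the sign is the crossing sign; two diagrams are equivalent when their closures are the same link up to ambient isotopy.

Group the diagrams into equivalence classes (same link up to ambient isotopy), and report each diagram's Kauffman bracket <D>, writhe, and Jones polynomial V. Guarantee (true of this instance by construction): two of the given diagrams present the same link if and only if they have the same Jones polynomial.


grouping into links: {D1, D3} | {D2}
V(D1) = -t^(-9/2) + t^(-7/2) - 2t^(-5/2) + 2t^(-3/2) - 3t^(-1/2) + t^(1/2) - t^(3/2) + t^(5/2)  (w -3, c 11, <D> = -A^-19 + A^-15 - A^-11 + 3A^-7 - 2A^-3 + 2A - A^5 + A^9)
V(D2) = -t^(-1/2) - t^(1/2)  (w +1, c 11, <D> = A + A^5)
V(D3) = -t^(-9/2) + t^(-7/2) - 2t^(-5/2) + 2t^(-3/2) - 3t^(-1/2) + t^(1/2) - t^(3/2) + t^(5/2)  (w -1, c 13, <D> = -A^-13 + A^-9 - A^-5 + 3A^-1 - 2A^3 + 2A^7 - A^11 + A^15)
key observation: 2 classes among 3 diagrams; unequal V(t) rules out equality


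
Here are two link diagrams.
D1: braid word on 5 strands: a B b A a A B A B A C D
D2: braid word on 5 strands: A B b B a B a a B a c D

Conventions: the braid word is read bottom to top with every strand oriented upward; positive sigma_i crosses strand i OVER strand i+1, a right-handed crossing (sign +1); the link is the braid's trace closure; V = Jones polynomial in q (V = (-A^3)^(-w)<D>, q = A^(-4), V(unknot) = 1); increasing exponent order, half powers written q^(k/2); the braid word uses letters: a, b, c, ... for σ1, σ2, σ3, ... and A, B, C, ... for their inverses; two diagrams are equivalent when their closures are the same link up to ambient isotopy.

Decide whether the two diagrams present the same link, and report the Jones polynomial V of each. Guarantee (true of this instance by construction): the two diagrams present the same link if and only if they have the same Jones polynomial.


same link: no
V(D1) = -q^-4 + q^-3 + q^-1  [12 crossings, <D> = A^-14 + A^-6 - A^-2, w = -6]
D2 (bracket -A^-12 + 2A^-8 - 2A^-4 + 3 - 2A^4 + 2A^8 - A^12; 12 crossings at w = 0): V = -q^-3 + 2q^-2 - 2q^-1 + 3 - 2q + 2q^2 - q^3
note: 2 classes among 2 diagrams; unequal V(q) rules out equality


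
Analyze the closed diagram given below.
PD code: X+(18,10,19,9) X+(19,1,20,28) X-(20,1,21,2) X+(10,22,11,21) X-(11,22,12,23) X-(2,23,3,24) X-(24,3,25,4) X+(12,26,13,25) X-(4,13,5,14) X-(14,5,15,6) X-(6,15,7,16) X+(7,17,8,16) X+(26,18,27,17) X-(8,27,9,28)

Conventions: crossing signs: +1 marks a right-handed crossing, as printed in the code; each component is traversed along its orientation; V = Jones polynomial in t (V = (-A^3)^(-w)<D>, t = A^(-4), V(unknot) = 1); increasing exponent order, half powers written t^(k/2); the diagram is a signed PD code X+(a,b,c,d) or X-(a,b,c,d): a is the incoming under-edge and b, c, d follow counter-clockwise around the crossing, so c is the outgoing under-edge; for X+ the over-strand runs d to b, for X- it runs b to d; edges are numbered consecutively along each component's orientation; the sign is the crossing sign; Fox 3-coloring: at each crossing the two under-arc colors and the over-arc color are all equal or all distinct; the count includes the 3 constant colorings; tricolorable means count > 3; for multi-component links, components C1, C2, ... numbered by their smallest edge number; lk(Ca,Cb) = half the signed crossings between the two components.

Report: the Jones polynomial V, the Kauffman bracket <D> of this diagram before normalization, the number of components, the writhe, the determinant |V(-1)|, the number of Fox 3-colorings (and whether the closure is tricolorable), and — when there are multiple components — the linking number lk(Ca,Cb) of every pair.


V = -t^-6 + 3t^-5 - 5t^-4 + 6t^-3 - 6t^-2 + 6t^-1 - 4 + 3t - t^2
<D> = -A^-14 + 3A^-10 - 4A^-6 + 6A^-2 - 6A^2 + 6A^6 - 5A^10 + 3A^14 - A^18 (w = -2)
1 component over 14 crossings, w = -2
3 Fox colorings among 3^14, |V(-1)| = 35: not tricolorable
why: w = -2 shifts under R1 moves; the (-A^3)^(2) factor cancels that in V


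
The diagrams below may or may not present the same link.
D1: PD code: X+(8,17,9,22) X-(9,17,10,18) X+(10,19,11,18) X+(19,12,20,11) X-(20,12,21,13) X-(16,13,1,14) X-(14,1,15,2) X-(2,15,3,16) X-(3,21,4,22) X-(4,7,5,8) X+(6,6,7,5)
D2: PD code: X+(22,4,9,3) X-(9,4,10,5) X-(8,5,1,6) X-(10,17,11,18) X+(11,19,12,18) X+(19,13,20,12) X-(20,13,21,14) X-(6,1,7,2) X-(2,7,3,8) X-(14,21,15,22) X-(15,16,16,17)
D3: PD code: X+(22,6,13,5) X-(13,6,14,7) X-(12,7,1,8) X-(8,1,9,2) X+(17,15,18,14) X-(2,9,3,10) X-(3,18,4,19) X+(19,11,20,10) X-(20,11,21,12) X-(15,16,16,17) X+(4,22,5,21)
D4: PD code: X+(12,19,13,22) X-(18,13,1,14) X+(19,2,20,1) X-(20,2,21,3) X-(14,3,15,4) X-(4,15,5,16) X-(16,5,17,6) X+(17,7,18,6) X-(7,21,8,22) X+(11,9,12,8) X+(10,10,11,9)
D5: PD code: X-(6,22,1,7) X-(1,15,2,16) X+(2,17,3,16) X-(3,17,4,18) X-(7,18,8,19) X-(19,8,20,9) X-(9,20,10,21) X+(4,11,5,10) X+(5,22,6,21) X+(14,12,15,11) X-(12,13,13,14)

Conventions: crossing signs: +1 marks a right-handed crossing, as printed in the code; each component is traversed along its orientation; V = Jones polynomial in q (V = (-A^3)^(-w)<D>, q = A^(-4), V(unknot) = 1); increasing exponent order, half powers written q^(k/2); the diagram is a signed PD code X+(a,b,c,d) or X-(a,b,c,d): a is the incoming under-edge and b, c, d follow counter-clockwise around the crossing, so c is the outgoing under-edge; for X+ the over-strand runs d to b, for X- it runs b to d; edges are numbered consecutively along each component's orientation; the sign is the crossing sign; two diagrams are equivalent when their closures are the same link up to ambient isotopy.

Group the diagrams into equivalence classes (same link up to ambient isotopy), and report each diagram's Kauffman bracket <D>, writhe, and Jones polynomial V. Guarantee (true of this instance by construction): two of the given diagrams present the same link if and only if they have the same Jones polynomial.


classes: {D1, D2, D3, D4, D5}
V(D1) = q^(-9/2) - q^(-5/2) - q^(-3/2) - q^(-1/2)  [11 crossings, <D> = A^-7 + A^-3 + A - A^9, w = -3]
D2 (bracket A^-13 + A^-9 + A^-5 - A^3; 11 crossings at w = -5): V = q^(-9/2) - q^(-5/2) - q^(-3/2) - q^(-1/2)
D3 (bracket A^-7 + A^-3 + A - A^9; 11 crossings at w = -3): V = q^(-9/2) - q^(-5/2) - q^(-3/2) - q^(-1/2)
D4 (bracket A^-1 + A^3 + A^7 - A^15; 11 crossings at w = -1): V = q^(-9/2) - q^(-5/2) - q^(-3/2) - q^(-1/2)
V(D5) = q^(-9/2) - q^(-5/2) - q^(-3/2) - q^(-1/2)  (w -3, c 11, <D> = A^-7 + A^-3 + A - A^9)
note: all 5 diagrams share one V(q), hence one class


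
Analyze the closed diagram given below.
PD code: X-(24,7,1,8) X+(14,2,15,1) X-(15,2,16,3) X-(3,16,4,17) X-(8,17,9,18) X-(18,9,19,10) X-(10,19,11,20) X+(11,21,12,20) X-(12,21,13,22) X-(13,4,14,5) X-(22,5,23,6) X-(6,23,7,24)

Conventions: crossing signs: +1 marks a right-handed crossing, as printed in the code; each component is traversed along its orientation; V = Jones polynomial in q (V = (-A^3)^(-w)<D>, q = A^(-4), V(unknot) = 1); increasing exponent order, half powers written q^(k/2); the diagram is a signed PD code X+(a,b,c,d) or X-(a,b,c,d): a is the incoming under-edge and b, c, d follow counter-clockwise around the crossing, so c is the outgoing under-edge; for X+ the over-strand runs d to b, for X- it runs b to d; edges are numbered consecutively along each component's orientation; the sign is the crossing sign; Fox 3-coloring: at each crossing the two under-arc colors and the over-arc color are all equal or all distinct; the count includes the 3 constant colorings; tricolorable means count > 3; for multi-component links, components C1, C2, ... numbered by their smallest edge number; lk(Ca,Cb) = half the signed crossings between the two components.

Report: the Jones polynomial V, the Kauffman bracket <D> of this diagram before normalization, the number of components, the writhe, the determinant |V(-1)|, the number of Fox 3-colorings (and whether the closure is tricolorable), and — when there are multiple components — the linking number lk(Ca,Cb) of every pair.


V(q) = -q^-8 + q^-5 + q^-3
bracket: A^-12 + A^-4 - A^8, w = -8
1 component, writhe -8, over 12 crossings
det 3, colorings 9 of 3^12 — tricolorable
observation: w = -8 shifts under R1 moves; the (-A^3)^(8) factor cancels that in V


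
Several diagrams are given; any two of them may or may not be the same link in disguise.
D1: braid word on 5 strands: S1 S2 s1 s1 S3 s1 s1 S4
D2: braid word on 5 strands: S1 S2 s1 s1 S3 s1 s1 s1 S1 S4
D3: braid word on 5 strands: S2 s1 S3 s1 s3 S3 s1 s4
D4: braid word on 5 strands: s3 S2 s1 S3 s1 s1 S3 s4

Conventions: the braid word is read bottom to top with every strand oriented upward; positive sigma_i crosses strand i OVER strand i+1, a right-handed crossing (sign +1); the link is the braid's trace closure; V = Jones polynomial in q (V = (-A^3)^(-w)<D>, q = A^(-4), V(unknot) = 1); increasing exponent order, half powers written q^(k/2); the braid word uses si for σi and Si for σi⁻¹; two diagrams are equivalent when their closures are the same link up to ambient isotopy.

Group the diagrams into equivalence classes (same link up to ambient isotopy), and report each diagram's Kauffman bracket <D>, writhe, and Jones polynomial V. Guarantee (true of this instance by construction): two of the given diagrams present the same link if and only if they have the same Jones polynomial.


grouping into links: {D1, D2, D3, D4}
V(D1) = q + q^3 - q^4  (w 0, c 8, <D> = -A^-16 + A^-12 + A^-4)
V(D2) = q + q^3 - q^4  (w 0, c 10, <D> = -A^-16 + A^-12 + A^-4)
V(D3) = q + q^3 - q^4  [8 crossings, <D> = -A^-10 + A^-6 + A^2, w = +2]
D4 (bracket -A^-10 + A^-6 + A^2; 8 crossings at w = +2): V = q + q^3 - q^4
key observation: one V(q) for all 4 diagrams — one class (guaranteed)


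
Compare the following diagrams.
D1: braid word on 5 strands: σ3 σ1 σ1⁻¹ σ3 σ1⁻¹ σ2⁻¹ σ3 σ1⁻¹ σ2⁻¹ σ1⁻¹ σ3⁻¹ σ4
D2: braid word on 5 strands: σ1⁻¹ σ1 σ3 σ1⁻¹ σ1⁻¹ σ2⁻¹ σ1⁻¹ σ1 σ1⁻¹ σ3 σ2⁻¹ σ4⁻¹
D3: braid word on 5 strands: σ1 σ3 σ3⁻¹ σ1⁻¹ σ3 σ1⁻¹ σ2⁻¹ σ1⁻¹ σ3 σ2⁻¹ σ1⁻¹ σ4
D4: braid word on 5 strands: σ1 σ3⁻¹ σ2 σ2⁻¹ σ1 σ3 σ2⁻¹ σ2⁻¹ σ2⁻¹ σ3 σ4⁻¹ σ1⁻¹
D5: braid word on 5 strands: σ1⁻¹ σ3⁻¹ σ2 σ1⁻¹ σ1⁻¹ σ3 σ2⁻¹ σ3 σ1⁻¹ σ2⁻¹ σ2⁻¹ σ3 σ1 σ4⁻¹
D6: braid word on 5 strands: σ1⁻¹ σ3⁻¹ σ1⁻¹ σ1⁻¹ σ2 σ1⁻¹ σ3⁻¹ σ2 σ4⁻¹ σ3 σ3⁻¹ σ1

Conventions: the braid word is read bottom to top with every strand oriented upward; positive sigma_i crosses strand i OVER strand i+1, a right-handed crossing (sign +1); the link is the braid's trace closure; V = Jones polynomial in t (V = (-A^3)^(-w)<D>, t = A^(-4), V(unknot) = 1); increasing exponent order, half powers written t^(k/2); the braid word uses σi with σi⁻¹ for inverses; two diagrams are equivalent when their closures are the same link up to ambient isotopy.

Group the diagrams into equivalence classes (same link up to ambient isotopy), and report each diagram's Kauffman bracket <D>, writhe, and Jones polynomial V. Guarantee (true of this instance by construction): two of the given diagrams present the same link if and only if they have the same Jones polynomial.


equivalence classes: {D1, D2, D3, D5} | {D4} | {D6}
D1 (bracket A^-10 - A^-6 + 2A^-2 - 2A^2 + 2A^6 - 2A^10 + A^14; 12 crossings at w = -2): V = t^-5 - 2t^-4 + 2t^-3 - 2t^-2 + 2t^-1 - 1 + t
V(D2) = t^-5 - 2t^-4 + 2t^-3 - 2t^-2 + 2t^-1 - 1 + t  (w -4, c 12, <D> = A^-16 - A^-12 + 2A^-8 - 2A^-4 + 2 - 2A^4 + A^8)
V(D3) = t^-5 - 2t^-4 + 2t^-3 - 2t^-2 + 2t^-1 - 1 + t  [12 crossings, <D> = A^-10 - A^-6 + 2A^-2 - 2A^2 + 2A^6 - 2A^10 + A^14, w = -2]
V(D4) = -t^-4 + t^-3 + t^-1  [12 crossings, <D> = A^-2 + A^6 - A^10, w = -2]
D5 (bracket A^-16 - A^-12 + 2A^-8 - 2A^-4 + 2 - 2A^4 + A^8; 14 crossings at w = -4): V = t^-5 - 2t^-4 + 2t^-3 - 2t^-2 + 2t^-1 - 1 + t
V(D6) = -t^-6 + 2t^-5 - 3t^-4 + 4t^-3 - 3t^-2 + 3t^-1 - 2 + t  [12 crossings, <D> = A^-16 - 2A^-12 + 3A^-8 - 3A^-4 + 4 - 3A^4 + 2A^8 - A^12, w = -4]
key observation: 3 values of V(t) split the 6 diagrams


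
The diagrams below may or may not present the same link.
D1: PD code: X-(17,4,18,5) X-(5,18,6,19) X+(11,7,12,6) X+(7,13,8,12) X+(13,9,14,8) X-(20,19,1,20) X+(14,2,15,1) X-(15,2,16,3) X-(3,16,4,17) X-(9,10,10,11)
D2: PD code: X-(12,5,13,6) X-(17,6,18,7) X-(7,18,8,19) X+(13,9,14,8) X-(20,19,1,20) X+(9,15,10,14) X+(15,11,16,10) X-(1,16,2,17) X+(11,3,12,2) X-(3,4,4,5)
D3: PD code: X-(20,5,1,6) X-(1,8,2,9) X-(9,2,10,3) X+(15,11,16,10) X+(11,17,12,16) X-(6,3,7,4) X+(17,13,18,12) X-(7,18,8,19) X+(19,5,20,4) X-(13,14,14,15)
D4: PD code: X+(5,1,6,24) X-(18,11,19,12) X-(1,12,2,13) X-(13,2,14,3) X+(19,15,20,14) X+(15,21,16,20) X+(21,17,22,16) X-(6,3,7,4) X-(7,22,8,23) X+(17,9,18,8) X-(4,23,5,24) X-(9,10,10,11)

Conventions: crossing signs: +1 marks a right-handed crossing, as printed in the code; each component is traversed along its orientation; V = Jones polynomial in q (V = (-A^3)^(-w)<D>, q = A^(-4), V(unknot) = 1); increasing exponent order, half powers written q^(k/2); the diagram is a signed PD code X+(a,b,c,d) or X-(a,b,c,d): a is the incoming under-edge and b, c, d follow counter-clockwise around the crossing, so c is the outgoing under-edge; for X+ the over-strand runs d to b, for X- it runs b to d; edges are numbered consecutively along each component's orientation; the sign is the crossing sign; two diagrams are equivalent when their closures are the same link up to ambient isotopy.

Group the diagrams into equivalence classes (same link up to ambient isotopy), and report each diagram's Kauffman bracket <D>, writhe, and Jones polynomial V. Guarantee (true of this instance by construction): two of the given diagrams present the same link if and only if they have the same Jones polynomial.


classes: {D1, D2, D3, D4}
V(D1) = -q^-3 + q^-2 - q^-1 + 3 - q + q^2 - q^3  [10 crossings, <D> = -A^-18 + A^-14 - A^-10 + 3A^-6 - A^-2 + A^2 - A^6, w = -2]
V(D2) = -q^-3 + q^-2 - q^-1 + 3 - q + q^2 - q^3  (w -2, c 10, <D> = -A^-18 + A^-14 - A^-10 + 3A^-6 - A^-2 + A^2 - A^6)
V(D3) = -q^-3 + q^-2 - q^-1 + 3 - q + q^2 - q^3  [10 crossings, <D> = -A^-18 + A^-14 - A^-10 + 3A^-6 - A^-2 + A^2 - A^6, w = -2]
V(D4) = -q^-3 + q^-2 - q^-1 + 3 - q + q^2 - q^3  [12 crossings, <D> = -A^-18 + A^-14 - A^-10 + 3A^-6 - A^-2 + A^2 - A^6, w = -2]
note: one V(q) for all 4 diagrams — one class (guaranteed)


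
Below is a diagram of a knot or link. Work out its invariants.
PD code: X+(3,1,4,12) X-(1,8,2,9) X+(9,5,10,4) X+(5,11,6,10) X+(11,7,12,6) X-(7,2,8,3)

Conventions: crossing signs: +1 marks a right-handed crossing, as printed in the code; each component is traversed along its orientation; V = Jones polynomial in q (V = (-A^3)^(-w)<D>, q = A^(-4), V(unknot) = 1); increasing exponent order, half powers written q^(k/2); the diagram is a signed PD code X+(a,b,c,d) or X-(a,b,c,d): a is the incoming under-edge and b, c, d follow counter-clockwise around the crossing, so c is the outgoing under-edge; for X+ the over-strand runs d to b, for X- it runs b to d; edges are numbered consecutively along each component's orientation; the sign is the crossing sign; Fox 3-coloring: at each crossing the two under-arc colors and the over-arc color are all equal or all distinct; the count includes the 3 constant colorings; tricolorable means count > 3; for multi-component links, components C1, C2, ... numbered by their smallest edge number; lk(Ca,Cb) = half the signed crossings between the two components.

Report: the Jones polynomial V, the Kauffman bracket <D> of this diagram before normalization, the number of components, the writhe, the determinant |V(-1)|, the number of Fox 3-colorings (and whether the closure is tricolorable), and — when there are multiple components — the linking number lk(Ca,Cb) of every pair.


Jones polynomial: V(q) = q^-1 - 1 + 2q - 2q^2 + 2q^3 - 2q^4 + q^5
<D> = A^-14 - 2A^-10 + 2A^-6 - 2A^-2 + 2A^2 - A^6 + A^10; writhe +2
components 1, writhe +2 (6 crossings)
3-colorings: 3 of 3^6, det 11 — not tricolorable
note: the span of V is 6, forcing >= 6 crossings in any diagram


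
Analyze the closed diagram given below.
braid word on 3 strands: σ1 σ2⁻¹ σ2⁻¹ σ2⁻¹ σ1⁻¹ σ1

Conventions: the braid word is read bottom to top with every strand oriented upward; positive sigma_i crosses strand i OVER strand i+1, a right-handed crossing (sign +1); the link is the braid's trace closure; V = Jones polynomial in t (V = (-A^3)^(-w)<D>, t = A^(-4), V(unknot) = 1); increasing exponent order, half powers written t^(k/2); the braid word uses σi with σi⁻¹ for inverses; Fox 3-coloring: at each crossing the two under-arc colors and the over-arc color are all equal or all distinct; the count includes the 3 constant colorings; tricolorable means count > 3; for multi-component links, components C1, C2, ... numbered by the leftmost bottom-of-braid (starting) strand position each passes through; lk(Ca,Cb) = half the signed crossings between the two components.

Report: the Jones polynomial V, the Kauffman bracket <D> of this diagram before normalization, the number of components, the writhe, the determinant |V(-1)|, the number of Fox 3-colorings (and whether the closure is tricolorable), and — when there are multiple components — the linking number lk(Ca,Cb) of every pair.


V = -t^-4 + t^-3 + t^-1
<D> = A^-2 + A^6 - A^10 (w = -2)
1 component over 6 crossings, w = -2
9 Fox colorings among 3^6, |V(-1)| = 3: tricolorable
why: det 3 = |V(-1)|; divisible by 3, so tricolorable


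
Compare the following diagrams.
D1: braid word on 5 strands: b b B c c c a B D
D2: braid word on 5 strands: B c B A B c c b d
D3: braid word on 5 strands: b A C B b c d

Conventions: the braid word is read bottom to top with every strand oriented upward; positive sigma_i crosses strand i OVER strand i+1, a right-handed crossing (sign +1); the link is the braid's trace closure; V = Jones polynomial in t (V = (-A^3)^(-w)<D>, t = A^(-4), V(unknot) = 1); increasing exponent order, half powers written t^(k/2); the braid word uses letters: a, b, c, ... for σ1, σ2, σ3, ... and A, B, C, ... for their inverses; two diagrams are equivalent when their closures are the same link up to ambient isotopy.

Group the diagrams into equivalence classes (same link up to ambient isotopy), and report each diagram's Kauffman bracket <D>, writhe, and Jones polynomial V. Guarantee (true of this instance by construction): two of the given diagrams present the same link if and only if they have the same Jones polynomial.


grouping into links: {D1} | {D2} | {D3}
V(D1) = -t^(1/2) - t^(3/2) - t^(5/2) + t^(9/2)  (w +3, c 9, <D> = -A^-9 + A^-1 + A^3 + A^7)
D2 (bracket -A^-11 + A^-7 - A^-3 + 2A + A^9; 9 crossings at w = +1): V = -t^(-3/2) - 2t^(1/2) + t^(3/2) - t^(5/2) + t^(7/2)
V(D3) = -t^(-1/2) - t^(1/2)  (w +1, c 7, <D> = A + A^5)
key observation: 3 values of V(t) split the 3 diagrams


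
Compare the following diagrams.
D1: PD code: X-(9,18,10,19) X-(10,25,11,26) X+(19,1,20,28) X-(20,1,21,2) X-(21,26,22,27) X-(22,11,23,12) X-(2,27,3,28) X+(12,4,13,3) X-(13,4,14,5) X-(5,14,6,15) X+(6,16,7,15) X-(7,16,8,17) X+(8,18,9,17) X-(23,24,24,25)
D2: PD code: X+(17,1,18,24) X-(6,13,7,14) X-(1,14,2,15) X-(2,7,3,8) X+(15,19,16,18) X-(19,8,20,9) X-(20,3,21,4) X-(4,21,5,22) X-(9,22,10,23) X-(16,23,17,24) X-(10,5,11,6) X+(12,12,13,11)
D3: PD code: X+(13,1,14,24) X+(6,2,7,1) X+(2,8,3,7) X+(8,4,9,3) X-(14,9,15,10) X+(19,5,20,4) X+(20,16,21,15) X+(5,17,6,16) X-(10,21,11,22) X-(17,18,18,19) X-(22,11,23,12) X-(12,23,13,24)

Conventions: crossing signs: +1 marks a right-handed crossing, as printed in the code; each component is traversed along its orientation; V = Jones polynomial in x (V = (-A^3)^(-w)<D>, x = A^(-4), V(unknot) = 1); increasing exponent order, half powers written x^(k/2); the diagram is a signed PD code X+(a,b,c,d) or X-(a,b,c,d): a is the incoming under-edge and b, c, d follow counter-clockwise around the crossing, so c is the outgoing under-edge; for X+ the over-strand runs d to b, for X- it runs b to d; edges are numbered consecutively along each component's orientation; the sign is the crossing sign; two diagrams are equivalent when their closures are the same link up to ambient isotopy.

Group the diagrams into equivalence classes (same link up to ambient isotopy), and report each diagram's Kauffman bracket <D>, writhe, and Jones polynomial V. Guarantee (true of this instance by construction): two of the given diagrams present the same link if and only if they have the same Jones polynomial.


classes: {D1} | {D2} | {D3}
V(D1) = -x^-4 + x^-3 + x^-1  [14 crossings, <D> = A^-14 + A^-6 - A^-2, w = -6]
V(D2) = -x^-8 + x^-5 + x^-3  [12 crossings, <D> = A^-6 + A^2 - A^14, w = -6]
D3 (bracket -A^-18 + 2A^-14 - 4A^-10 + 5A^-6 - 4A^-2 + 5A^2 - 3A^6 + 2A^10 - A^14; 12 crossings at w = +2): V = -x^-2 + 2x^-1 - 3 + 5x - 4x^2 + 5x^3 - 4x^4 + 2x^5 - x^6
note: comparing 3 Jones polynomials yields 3 groups


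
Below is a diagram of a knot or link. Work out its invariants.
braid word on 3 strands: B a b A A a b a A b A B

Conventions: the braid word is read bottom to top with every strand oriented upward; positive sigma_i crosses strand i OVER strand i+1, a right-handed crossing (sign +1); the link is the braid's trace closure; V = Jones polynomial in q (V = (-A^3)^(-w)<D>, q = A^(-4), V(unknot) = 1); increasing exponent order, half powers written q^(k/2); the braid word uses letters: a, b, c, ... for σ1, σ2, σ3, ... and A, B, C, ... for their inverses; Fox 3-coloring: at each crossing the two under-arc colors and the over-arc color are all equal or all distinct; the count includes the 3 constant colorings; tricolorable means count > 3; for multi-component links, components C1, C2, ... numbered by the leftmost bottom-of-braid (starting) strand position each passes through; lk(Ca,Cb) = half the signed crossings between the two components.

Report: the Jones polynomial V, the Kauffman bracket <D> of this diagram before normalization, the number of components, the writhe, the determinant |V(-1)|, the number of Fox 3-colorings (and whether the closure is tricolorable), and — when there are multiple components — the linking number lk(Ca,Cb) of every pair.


Jones polynomial: V(q) = -q^-3 + q^-2 - q^-1 + 3 - q + q^2 - q^3
<D> = -A^-12 + A^-8 - A^-4 + 3 - A^4 + A^8 - A^12; writhe 0
components 1, writhe 0 (12 crossings)
3-colorings: 27 of 3^12, det 9 — tricolorable
note: inverse pairs cancel, leaving σ2⁻¹ σ1 σ2 σ1⁻¹ σ2 σ2 σ1⁻¹ σ2⁻¹


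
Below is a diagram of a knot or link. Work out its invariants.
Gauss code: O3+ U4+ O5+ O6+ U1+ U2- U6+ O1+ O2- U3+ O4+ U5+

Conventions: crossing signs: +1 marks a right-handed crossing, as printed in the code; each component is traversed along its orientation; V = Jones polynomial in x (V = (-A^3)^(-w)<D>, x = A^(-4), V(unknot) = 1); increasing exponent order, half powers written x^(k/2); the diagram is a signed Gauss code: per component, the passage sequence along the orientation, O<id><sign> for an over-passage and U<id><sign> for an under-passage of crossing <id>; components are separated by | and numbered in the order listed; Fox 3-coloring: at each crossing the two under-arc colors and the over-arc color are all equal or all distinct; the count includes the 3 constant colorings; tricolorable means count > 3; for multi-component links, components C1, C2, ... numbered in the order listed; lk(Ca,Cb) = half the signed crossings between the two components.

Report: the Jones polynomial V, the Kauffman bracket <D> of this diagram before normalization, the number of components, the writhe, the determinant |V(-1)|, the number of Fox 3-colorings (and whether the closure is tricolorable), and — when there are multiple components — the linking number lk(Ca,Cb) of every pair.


V(x) = x + x^3 - x^4
bracket: -A^-4 + 1 + A^8, w = +4
1 component, writhe +4, over 6 crossings
det 3, colorings 9 of 3^6 — tricolorable
observation: det 3 = |V(-1)|; divisible by 3, so tricolorable
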